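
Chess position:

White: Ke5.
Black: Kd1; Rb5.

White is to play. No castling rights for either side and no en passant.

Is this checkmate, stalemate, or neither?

neither

White to move; white king on e5.
In check: yes, from the black rook on b5.
Legal moves for White: Kf6, Ke6, Kd6, Kf4, Ke4, Kd4.
White is in check but has 6 legal moves → neither.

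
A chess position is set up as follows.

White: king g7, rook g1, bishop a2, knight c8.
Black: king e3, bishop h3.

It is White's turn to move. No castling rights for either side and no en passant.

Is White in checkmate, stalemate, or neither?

neither

White to move; white king on g7.
In check: no.
Legal moves for White include: Ne7, Na7, Nd6, Nb6, Kh8, Kg8, Kf8, Kh7, Kf7, Kh6, Kg6, Kf6, Bg8, Bf7, Be6, Bd5, Bc4, Bb3, ... (list truncated; more exist).
White has legal moves and is not in check → neither.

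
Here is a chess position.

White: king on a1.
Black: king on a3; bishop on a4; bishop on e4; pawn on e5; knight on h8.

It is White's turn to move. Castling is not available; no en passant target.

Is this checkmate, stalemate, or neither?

White to move; white king on a1.
In check: no.
King squares — b1: attacked by Be4; a2: attacked by Ka3; b2: attacked by Ka3.
Legal moves for White: none.
Not in check and no legal moves → stalemate.

stalemate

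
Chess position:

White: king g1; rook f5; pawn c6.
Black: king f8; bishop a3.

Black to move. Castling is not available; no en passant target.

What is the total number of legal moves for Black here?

Black to move; king on f8.
In check: yes, from the white rook on f5.
Legal moves: Kg8, Ke8, Kg7, Ke7.
Count: 4.

4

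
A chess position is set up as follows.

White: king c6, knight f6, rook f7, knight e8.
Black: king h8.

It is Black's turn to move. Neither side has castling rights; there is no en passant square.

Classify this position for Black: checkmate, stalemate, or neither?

Black to move; black king on h8.
In check: no.
King squares — g7: attacked by Rf7; h7: attacked by Nf6; g8: attacked by Nf6.
Legal moves for Black: none.
Not in check and no legal moves → stalemate.

stalemate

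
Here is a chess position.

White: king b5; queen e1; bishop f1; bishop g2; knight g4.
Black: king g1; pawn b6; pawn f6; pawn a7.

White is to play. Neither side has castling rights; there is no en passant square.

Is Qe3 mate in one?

After Qe3: black king on g1; in check: yes, from the white queen on e3.
King squares — f1: attacked by Bg2; h1: attacked by Bg2; f2: attacked by Qe3; g2: attacked by Bf1; h2: attacked by Ng4.
Black has no legal moves → checkmate.

yes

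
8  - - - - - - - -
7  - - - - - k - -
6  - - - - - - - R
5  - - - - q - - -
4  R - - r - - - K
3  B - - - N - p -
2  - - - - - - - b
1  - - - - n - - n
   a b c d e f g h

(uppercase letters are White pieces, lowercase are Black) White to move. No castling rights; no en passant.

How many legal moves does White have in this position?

3

White to move; king on h4.
In check: yes, from the black rook on d4.
Legal moves: Kh3, Rxd4, Ng4.
Count: 3.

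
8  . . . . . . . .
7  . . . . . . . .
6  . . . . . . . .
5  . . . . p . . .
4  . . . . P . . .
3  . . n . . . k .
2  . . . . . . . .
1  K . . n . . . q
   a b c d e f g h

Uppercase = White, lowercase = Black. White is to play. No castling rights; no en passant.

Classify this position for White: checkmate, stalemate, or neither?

stalemate

White to move; white king on a1.
In check: no.
King squares — b1: attacked by Nc3; a2: attacked by Nc3; b2: attacked by Nd1.
Legal moves for White: none.
Not in check and no legal moves → stalemate.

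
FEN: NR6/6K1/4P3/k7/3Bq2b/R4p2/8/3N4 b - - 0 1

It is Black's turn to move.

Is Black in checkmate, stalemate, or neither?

Black to move; black king on a5.
In check: yes, from the white rook on a3.
King squares — a4: attacked by Ra3; b4: attacked by Rb8; b5: attacked by Rb8; a6: attacked by Ra3; b6: attacked by Bd4.
Legal moves for Black: none.
In check with no legal moves → checkmate.

checkmate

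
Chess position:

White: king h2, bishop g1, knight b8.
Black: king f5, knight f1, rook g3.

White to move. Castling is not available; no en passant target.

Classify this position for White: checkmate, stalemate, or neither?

neither

White to move; white king on h2.
In check: yes, from the black knight on f1.
King squares — g1: own bishop; h1: available; g2: attacked by Rg3; g3: attacked by Nf1; h3: attacked by Rg3.
Legal moves for White: Kh1.
White is in check but has 1 legal move → neither.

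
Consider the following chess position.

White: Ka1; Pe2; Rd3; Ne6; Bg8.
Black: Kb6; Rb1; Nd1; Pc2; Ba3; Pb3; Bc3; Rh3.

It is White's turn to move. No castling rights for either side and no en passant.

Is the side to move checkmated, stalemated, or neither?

checkmate

White to move; white king on a1.
In check: yes, from the black rook on b1 and the black bishop on c3.
King squares — b1: attacked by Pc2; a2: attacked by Pb3; b2: attacked by Rb1.
Legal moves for White: none.
In check with no legal moves → checkmate.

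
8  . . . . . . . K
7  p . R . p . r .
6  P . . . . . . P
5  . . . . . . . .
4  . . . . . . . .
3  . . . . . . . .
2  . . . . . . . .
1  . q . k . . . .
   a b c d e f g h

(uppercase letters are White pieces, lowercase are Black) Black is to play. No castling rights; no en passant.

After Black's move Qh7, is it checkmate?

yes

After Qh7: white king on h8; in check: yes, from the black queen on h7.
King squares — g7: attacked by Qh7; h7: attacked by Rg7; g8: attacked by Rg7.
White has no legal moves → checkmate.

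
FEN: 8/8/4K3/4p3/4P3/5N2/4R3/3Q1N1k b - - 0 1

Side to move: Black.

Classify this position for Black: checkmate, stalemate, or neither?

Black to move; black king on h1.
In check: no.
King squares — g1: attacked by Nf3; g2: attacked by Re2; h2: attacked by Nf1.
Legal moves for Black: none.
Not in check and no legal moves → stalemate.

stalemate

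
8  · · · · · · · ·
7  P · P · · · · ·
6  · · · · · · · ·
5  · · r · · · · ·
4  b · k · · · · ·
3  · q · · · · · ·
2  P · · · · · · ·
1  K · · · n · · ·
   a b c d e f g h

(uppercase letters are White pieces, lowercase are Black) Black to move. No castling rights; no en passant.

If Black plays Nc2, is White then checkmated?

yes

After Nc2: white king on a1; in check: yes, from the black knight on c2.
King squares — b1: attacked by Qb3; a2: own pawn; b2: attacked by Qb3.
White has no legal moves → checkmate.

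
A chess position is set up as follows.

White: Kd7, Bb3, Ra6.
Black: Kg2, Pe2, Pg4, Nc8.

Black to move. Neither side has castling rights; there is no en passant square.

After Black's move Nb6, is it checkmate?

After Nb6: white king on d7; in check: yes, from the black knight on b6.
White has 8 legal replies: Ke8, Kd8, Ke7, Kc7, Ke6, Kd6, Kc6, Rxb6.
In check but a legal move exists → not checkmate.

no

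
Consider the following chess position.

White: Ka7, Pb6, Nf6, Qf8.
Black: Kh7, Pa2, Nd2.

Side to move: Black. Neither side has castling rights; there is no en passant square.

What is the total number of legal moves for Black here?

1

Black to move; king on h7.
In check: yes, from the white knight on f6.
Legal moves: Kg6.
Count: 1.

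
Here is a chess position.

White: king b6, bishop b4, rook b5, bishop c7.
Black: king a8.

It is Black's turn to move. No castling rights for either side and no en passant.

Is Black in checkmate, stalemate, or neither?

Black to move; black king on a8.
In check: no.
King squares — a7: attacked by Kb6; b7: attacked by Kb6; b8: attacked by Bc7.
Legal moves for Black: none.
Not in check and no legal moves → stalemate.

stalemate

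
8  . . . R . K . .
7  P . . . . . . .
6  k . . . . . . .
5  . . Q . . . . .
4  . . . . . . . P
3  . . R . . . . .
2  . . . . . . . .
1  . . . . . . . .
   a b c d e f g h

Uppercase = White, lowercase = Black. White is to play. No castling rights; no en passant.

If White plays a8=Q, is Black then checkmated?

After a8=Q: black king on a6; in check: yes, from the white queen on a8.
King squares — a5: attacked by Qc5; b5: attacked by Qc5; b6: attacked by Qc5; a7: attacked by Qc5; b7: attacked by Qa8.
Black has no legal moves → checkmate.

yes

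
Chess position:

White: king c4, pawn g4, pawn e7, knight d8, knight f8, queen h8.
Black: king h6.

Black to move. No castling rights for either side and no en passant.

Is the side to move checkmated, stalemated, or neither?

neither

Black to move; black king on h6.
In check: yes, from the white queen on h8.
Legal moves for Black: Kg5.
Black is in check but has 1 legal move → neither.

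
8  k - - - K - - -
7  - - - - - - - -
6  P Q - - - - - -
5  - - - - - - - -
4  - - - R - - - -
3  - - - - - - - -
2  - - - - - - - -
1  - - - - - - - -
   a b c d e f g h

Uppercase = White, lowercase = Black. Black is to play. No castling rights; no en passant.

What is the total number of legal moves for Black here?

Black to move; king on a8.
In check: no.
Legal moves: none.
Count: 0.

0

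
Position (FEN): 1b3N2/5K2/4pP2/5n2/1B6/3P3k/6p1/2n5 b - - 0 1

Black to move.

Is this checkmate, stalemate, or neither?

Black to move; black king on h3.
In check: no.
Legal moves for Black include: Bc7, Ba7, Bd6, Be5, Bf4, Bg3, Bh2, Ng7, Ne7, Nh6+, Nd6+, Nh4, Nd4, Ng3, Ne3, Kh4, Kg4, Kg3, ... (list truncated; more exist).
Black has legal moves and is not in check → neither.

neither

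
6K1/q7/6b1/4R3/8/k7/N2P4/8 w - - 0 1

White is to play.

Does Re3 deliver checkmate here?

After Re3: black king on a3; in check: yes, from the white rook on e3.
Black has 5 legal replies: Ka4, Kb2, Kxa2, Qxe3, Bd3.
In check but a legal move exists → not checkmate.

no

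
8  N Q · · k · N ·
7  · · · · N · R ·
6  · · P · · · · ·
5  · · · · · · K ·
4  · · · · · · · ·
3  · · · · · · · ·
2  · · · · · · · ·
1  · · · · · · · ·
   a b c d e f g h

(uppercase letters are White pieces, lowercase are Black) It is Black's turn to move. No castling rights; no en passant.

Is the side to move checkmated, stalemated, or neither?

Black to move; black king on e8.
In check: yes, from the white queen on b8.
King squares — d7: attacked by Pc6; e7: attacked by Rg7; f7: attacked by Rg7; d8: attacked by Qb8; f8: attacked by Qb8.
Legal moves for Black: none.
In check with no legal moves → checkmate.

checkmate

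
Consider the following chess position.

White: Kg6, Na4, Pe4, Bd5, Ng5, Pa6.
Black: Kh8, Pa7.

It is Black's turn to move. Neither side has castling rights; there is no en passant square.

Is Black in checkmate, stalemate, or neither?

stalemate

Black to move; black king on h8.
In check: no.
King squares — g7: attacked by Kg6; h7: attacked by Ng5; g8: attacked by Bd5.
Legal moves for Black: none.
Not in check and no legal moves → stalemate.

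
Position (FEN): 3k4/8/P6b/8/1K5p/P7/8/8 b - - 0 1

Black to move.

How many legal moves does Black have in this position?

Black to move; king on d8.
In check: no.
Legal moves: Ke8, Kc8, Ke7, Kd7, Kc7, Bf8+, Bg7, Bg5, Bf4, Be3, Bd2+, Bc1, h3.
Count: 13.

13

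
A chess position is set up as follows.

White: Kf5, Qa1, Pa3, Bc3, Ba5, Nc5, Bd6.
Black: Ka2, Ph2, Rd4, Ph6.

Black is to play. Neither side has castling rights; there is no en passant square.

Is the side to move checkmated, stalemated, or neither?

checkmate

Black to move; black king on a2.
In check: yes, from the white queen on a1.
King squares — a1: attacked by Bc3; b1: attacked by Qa1; b2: attacked by Qa1; a3: attacked by Qa1; b3: attacked by Nc5.
Legal moves for Black: none.
In check with no legal moves → checkmate.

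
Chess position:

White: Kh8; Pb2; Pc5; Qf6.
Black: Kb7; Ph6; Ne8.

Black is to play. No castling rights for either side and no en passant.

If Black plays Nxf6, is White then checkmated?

no

After Nxf6: white king on h8; in check: no.
White is not in check, so this cannot be checkmate.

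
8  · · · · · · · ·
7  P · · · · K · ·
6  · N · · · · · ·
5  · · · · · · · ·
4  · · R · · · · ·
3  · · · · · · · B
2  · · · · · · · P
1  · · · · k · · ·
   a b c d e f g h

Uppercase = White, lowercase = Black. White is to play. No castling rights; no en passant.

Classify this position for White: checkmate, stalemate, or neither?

neither

White to move; white king on f7.
In check: no.
Legal moves for White include: Kg8, Kf8, Ke8, Kg7, Ke7, Kg6, Kf6, Ke6, Nc8, Na8, Nd7, Nd5, Na4, Rc8, Rc7, Rc6, Rc5, Rh4, ... (list truncated; more exist).
White has legal moves and is not in check → neither.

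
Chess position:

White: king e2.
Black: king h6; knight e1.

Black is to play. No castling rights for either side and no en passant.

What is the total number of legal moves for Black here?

9

Black to move; king on h6.
In check: no.
Legal moves: Kh7, Kg7, Kg6, Kh5, Kg5, Nf3, Nd3, Ng2, Nc2.
Count: 9.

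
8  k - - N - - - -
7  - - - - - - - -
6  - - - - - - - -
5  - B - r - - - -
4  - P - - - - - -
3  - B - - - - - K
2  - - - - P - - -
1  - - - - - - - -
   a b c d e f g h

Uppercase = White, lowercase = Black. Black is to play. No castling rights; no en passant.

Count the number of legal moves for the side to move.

Black to move; king on a8.
In check: no.
Legal moves: Kb8, Ka7, Rxd8, Rd7, Rd6, Rh5+, Rg5, Rf5, Re5, Rc5, Rxb5, Rd4, Rd3+, Rd2, Rd1.
Count: 15.

15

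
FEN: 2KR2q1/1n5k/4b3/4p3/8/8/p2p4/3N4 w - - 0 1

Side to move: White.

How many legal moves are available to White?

White to move; king on c8.
In check: yes, from the black bishop on e6.
Legal moves: Kb8, Kc7, Kxb7.
Count: 3.

3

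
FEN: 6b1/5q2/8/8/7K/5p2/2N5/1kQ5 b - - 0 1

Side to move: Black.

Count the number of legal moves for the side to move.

Black to move; king on b1.
In check: yes, from the white queen on c1.
Legal moves: Ka2, Kxc1.
Count: 2.

2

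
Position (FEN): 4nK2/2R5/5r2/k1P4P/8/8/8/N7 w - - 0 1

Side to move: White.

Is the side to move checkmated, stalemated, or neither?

neither

White to move; white king on f8.
In check: yes, from the black rook on f6.
King squares — e7: available; f7: attacked by Rf6; g7: attacked by Ne8; e8: available; g8: available.
Legal moves for White: Kg8, Kxe8, Ke7, Rf7.
White is in check but has 4 legal moves → neither.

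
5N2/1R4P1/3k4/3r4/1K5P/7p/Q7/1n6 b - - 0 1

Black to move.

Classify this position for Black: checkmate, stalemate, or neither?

neither

Black to move; black king on d6.
In check: no.
Legal moves for Black: Kc6, Ke5, Rh5, Rg5, Rf5, Re5, Rc5, Rb5+, Ra5, Rd4+, Rd3, Rd2, Rd1, Nc3, Na3, Nd2, h2.
Black has 17 legal moves and is not in check → neither.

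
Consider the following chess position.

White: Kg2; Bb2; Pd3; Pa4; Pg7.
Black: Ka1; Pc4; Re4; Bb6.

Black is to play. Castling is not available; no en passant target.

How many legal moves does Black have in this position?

Black to move; king on a1.
In check: yes, from the white bishop on b2.
Legal moves: Kxb2, Ka2, Kb1.
Count: 3.

3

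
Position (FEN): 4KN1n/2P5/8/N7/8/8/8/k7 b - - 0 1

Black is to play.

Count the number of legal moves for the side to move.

Black to move; king on a1.
In check: no.
Legal moves: Nf7, Ng6, Kb2, Ka2, Kb1.
Count: 5.

5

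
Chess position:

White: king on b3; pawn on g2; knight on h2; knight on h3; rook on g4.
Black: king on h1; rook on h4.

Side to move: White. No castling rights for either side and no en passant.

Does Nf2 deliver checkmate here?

no

After Nf2: black king on h1; in check: yes, from the white knight on f2.
Black has 2 legal replies: Kxh2, Kg1.
In check but a legal move exists → not checkmate.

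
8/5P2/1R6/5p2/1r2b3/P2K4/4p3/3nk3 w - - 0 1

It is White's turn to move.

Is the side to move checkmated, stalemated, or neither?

checkmate

White to move; white king on d3.
In check: yes, from the black bishop on e4.
King squares — c2: attacked by Be4; d2: attacked by Ke1; e2: attacked by Ke1; c3: attacked by Nd1; e3: attacked by Nd1; c4: attacked by Rb4; d4: attacked by Rb4; e4: attacked by Rb4.
Legal moves for White: none.
In check with no legal moves → checkmate.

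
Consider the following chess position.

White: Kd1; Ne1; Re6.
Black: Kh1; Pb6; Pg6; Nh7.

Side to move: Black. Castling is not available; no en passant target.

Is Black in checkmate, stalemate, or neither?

Black to move; black king on h1.
In check: no.
Legal moves for Black: Nf8, Nf6, Ng5, Kh2, Kg1, g5, b5.
Black has 7 legal moves and is not in check → neither.

neither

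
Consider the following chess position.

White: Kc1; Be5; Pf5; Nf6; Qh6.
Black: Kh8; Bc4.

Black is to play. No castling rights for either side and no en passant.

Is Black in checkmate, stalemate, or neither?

checkmate

Black to move; black king on h8.
In check: yes, from the white queen on h6.
King squares — g7: attacked by Qh6; h7: attacked by Nf6; g8: attacked by Nf6.
Legal moves for Black: none.
In check with no legal moves → checkmate.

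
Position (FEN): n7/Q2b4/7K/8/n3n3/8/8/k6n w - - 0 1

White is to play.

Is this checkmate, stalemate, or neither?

neither

White to move; white king on h6.
In check: no.
Legal moves for White: Qb8, Qxa8, Qxd7, Qc7, Qb7, Qb6, Qa6, Qc5, Qa5, Qd4+, Qxa4+, Qe3, Qf2, Qg1+, Kh7, Kg7, Kg6, Kh5.
White has 18 legal moves and is not in check → neither.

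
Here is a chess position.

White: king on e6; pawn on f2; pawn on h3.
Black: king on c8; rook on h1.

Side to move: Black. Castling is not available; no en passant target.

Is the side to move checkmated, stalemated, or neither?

Black to move; black king on c8.
In check: no.
Legal moves for Black: Kd8, Kb8, Kc7, Kb7, Rxh3, Rh2, Rg1, Rf1, Re1+, Rd1, Rc1, Rb1, Ra1.
Black has 13 legal moves and is not in check → neither.

neither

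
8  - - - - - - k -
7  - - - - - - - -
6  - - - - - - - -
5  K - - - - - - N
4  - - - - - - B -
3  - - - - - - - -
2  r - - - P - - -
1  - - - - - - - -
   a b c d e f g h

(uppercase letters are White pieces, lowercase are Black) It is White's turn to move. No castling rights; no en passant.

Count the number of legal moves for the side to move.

3

White to move; king on a5.
In check: yes, from the black rook on a2.
Legal moves: Kb6, Kb5, Kb4.
Count: 3.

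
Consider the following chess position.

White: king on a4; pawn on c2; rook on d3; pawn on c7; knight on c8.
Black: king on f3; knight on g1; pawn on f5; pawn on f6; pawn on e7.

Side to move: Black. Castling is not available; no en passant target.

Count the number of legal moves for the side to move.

6

Black to move; king on f3.
In check: yes, from the white rook on d3.
Legal moves: Kg4, Kf4, Ke4, Kg2, Kf2, Ke2.
Count: 6.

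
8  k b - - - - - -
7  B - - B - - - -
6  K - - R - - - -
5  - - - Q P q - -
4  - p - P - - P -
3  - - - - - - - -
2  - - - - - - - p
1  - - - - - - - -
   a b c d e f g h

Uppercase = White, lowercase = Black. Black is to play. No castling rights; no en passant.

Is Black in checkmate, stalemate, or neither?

Black to move; black king on a8.
In check: yes, from the white queen on d5.
King squares — a7: attacked by Ka6; b7: attacked by Qd5; b8: own bishop.
Legal moves for Black: none.
In check with no legal moves → checkmate.

checkmate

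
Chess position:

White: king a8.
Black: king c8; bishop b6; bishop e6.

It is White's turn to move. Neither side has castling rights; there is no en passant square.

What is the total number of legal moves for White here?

White to move; king on a8.
In check: no.
Legal moves: none.
Count: 0.

0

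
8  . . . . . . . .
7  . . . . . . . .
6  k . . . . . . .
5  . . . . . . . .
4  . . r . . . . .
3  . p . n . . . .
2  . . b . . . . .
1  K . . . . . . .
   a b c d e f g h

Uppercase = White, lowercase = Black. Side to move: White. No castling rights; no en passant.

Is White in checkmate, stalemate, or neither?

stalemate

White to move; white king on a1.
In check: no.
King squares — b1: attacked by Bc2; a2: attacked by Pb3; b2: attacked by Nd3.
Legal moves for White: none.
Not in check and no legal moves → stalemate.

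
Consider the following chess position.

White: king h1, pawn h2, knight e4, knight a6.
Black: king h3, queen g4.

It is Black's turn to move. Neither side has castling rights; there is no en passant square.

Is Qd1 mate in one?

After Qd1: white king on h1; in check: yes, from the black queen on d1.
King squares — g1: attacked by Qd1; g2: attacked by Kh3; h2: own pawn.
White has no legal moves → checkmate.

yes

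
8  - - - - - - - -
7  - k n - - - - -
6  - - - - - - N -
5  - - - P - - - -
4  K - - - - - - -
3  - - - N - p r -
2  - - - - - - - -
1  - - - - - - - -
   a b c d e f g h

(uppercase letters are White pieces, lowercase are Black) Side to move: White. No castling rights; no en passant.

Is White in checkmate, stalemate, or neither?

neither

White to move; white king on a4.
In check: no.
Legal moves for White include: Nh8, Nf8, Ne7, Nge5, Nh4, Ngf4, Ka5, Kb4, Kb3, Ka3, Nde5, Nc5+, Ndf4, Nb4, Nf2, Nb2, Ne1, Nc1, ... (list truncated; more exist).
White has legal moves and is not in check → neither.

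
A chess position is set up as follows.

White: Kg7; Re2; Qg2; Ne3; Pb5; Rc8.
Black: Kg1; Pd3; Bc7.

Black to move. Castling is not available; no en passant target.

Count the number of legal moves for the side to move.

0

Black to move; king on g1.
In check: yes, from the white queen on g2.
Legal moves: none.
Count: 0.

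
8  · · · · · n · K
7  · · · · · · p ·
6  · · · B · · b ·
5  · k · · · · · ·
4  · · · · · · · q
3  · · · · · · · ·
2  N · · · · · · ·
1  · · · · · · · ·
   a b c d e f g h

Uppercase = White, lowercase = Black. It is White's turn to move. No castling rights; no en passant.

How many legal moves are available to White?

2

White to move; king on h8.
In check: yes, from the black queen on h4.
Legal moves: Kg8, Kxg7.
Count: 2.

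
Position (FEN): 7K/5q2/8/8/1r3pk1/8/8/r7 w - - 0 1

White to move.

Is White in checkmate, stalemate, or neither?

stalemate

White to move; white king on h8.
In check: no.
King squares — g7: attacked by Qf7; h7: attacked by Qf7; g8: attacked by Qf7.
Legal moves for White: none.
Not in check and no legal moves → stalemate.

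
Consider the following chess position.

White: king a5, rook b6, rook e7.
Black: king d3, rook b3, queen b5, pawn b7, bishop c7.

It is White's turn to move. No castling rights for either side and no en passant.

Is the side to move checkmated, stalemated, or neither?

White to move; white king on a5.
In check: yes, from the black queen on b5.
King squares — a4: attacked by Qb5; b4: attacked by Rb3; b5: attacked by Rb3; a6: attacked by Qb5; b6: own rook.
Legal moves for White: none.
In check with no legal moves → checkmate.

checkmate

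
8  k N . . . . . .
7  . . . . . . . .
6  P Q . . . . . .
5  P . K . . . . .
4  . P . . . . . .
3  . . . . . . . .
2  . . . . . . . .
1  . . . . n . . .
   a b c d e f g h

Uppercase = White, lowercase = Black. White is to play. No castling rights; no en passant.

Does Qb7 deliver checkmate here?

yes

After Qb7: black king on a8; in check: yes, from the white queen on b7.
King squares — a7: attacked by Qb7; b7: attacked by Pa6; b8: attacked by Qb7.
Black has no legal moves → checkmate.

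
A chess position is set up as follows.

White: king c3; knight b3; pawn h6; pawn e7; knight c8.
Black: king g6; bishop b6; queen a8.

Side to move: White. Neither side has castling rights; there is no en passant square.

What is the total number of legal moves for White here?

White to move; king on c3.
In check: no.
Legal moves: Na7, Nd6, Nxb6, Kc4, Kb4, Kd3, Kd2, Kc2, Kb2, Nc5, Na5, Nd4, Nd2, Nc1, Na1, e8=Q+, e8=R, e8=B+, e8=N, h7.
Count: 20.

20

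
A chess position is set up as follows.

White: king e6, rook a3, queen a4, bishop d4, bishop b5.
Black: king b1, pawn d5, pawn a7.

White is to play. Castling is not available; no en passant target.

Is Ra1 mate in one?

After Ra1: black king on b1; in check: yes, from the white rook on a1.
King squares — a1: attacked by Qa4; c1: attacked by Ra1; a2: attacked by Ra1; b2: attacked by Bd4; c2: attacked by Qa4.
Black has no legal moves → checkmate.

yes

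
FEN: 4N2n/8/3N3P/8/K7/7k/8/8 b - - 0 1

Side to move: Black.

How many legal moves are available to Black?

Black to move; king on h3.
In check: no.
Legal moves: Nf7, Ng6, Kh4, Kg4, Kg3, Kh2, Kg2.
Count: 7.

7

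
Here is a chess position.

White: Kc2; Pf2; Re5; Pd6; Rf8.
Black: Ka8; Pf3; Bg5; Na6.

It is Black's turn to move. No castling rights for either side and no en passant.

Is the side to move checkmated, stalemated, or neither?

neither

Black to move; black king on a8.
In check: yes, from the white rook on f8.
King squares — a7: available; b7: available; b8: attacked by Rf8.
Legal moves for Black: Kb7, Ka7, Nb8, Bd8.
Black is in check but has 4 legal moves → neither.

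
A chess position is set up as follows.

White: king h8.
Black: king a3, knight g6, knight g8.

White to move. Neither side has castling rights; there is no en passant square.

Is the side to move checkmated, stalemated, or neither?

White to move; white king on h8.
In check: yes, from the black knight on g6.
Legal moves for White: Kxg8, Kh7, Kg7.
White is in check but has 3 legal moves → neither.

neither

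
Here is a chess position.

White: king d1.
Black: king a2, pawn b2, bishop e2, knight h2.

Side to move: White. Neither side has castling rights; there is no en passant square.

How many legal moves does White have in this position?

4

White to move; king on d1.
In check: yes, from the black bishop on e2.
Legal moves: Kxe2, Kd2, Kc2, Ke1.
Count: 4.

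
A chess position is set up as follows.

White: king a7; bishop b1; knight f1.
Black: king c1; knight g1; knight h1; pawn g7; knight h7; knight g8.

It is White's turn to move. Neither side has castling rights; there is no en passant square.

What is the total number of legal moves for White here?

16

White to move; king on a7.
In check: no.
Legal moves: Kb8, Ka8, Kb7, Kb6, Ka6, Ng3, Ne3, Nh2, Nd2, Bxh7, Bg6, Bf5, Be4, Bd3, Bc2, Ba2.
Count: 16.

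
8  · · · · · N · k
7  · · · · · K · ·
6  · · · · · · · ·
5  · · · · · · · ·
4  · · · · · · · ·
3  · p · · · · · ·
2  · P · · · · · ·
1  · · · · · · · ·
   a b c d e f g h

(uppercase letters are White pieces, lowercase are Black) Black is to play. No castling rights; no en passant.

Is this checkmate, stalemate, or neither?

stalemate

Black to move; black king on h8.
In check: no.
King squares — g7: attacked by Kf7; h7: attacked by Nf8; g8: attacked by Kf7.
Legal moves for Black: none.
Not in check and no legal moves → stalemate.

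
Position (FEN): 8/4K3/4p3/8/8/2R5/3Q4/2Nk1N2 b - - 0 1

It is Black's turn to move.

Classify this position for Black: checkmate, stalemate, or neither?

Black to move; black king on d1.
In check: yes, from the white queen on d2.
King squares — c1: attacked by Qd2; e1: attacked by Qd2; c2: attacked by Qd2; d2: attacked by Nf1; e2: attacked by Nc1.
Legal moves for Black: none.
In check with no legal moves → checkmate.

checkmate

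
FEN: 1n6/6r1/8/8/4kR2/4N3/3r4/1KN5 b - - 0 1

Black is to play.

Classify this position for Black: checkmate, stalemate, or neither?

Black to move; black king on e4.
In check: yes, from the white rook on f4.
King squares — d3: attacked by Nc1; e3: available; f3: attacked by Rf4; d4: attacked by Rf4; f4: available; d5: attacked by Ne3; e5: available; f5: attacked by Ne3.
Legal moves for Black: Ke5, Kxf4, Kxe3.
Black is in check but has 3 legal moves → neither.

neither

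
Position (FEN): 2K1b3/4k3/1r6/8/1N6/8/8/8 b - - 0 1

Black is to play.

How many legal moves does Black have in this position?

Black to move; king on e7.
In check: no.
Legal moves: Bf7, Bd7+, Bg6, Bc6, Bh5, Bb5, Ba4, Kf8, Kf7, Kf6, Ke6, Kd6, Rb8+, Rb7, Rh6, Rg6, Rf6, Re6, Rd6, Rc6+, Ra6, Rb5, Rxb4.
Count: 23.

23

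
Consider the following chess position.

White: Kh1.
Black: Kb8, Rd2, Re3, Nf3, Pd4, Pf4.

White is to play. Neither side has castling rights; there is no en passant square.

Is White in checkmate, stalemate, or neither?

stalemate

White to move; white king on h1.
In check: no.
King squares — g1: attacked by Nf3; g2: attacked by Rd2; h2: attacked by Rd2.
Legal moves for White: none.
Not in check and no legal moves → stalemate.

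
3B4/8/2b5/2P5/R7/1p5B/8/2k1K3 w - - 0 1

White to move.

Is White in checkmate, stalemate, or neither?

neither

White to move; white king on e1.
In check: no.
Legal moves for White include: Be7, Bc7, Bf6, Bb6, Bg5+, Ba5, Bh4, Ra8, Ra7, Ra6, Ra5, Rh4, Rg4, Rf4, Re4, Rd4, Rc4+, Rb4, ... (list truncated; more exist).
White has legal moves and is not in check → neither.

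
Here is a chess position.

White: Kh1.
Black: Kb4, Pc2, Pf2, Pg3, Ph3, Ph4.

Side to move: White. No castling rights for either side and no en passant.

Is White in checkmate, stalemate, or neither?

stalemate

White to move; white king on h1.
In check: no.
King squares — g1: attacked by Pf2; g2: attacked by Ph3; h2: attacked by Pg3.
Legal moves for White: none.
Not in check and no legal moves → stalemate.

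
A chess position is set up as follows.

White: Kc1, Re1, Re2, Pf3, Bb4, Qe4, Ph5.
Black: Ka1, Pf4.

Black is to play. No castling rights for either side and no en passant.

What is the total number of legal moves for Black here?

0

Black to move; king on a1.
In check: no.
Legal moves: none.
Count: 0.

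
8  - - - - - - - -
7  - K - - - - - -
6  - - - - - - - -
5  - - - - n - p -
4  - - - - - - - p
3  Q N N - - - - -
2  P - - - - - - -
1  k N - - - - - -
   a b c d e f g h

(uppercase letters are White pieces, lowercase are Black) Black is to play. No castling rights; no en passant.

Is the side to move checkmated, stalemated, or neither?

checkmate

Black to move; black king on a1.
In check: yes, from the white knight on b3.
King squares — b1: attacked by Nc3; a2: attacked by Qa3; b2: attacked by Qa3.
Legal moves for Black: none.
In check with no legal moves → checkmate.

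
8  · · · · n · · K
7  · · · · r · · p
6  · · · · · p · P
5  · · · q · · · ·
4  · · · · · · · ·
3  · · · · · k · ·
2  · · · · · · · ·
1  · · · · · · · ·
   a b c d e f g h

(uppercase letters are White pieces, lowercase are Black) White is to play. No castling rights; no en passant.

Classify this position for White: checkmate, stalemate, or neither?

stalemate

White to move; white king on h8.
In check: no.
King squares — g7: attacked by Re7; h7: attacked by Re7; g8: attacked by Qd5.
Legal moves for White: none.
Not in check and no legal moves → stalemate.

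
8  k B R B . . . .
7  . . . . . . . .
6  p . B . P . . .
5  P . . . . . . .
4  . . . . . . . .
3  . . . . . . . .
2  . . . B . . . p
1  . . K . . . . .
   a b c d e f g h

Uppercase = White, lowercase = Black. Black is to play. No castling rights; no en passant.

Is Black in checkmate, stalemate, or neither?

checkmate

Black to move; black king on a8.
In check: yes, from the white bishop on c6.
King squares — a7: attacked by Bb8; b7: attacked by Bc6; b8: attacked by Rc8.
Legal moves for Black: none.
In check with no legal moves → checkmate.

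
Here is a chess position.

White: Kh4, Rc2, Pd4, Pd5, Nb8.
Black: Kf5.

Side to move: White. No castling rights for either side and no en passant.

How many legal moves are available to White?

21

White to move; king on h4.
In check: no.
Legal moves: Nd7, Nc6, Na6, Kh5, Kh3, Kg3, Rc8, Rc7, Rc6, Rc5, Rc4, Rc3, Rh2, Rg2, Rf2+, Re2, Rd2, Rb2, Ra2, Rc1, d6.
Count: 21.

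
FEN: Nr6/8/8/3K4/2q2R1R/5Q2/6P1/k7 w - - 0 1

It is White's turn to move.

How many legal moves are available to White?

4

White to move; king on d5.
In check: yes, from the black queen on c4.
Legal moves: Kd6, Ke5, Kxc4, Rxc4.
Count: 4.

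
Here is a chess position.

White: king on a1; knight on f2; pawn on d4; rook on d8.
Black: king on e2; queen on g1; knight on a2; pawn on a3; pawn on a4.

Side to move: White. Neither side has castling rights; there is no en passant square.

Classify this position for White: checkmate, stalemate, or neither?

neither

White to move; white king on a1.
In check: yes, from the black queen on g1.
Legal moves for White: Kxa2, Nd1.
White is in check but has 2 legal moves → neither.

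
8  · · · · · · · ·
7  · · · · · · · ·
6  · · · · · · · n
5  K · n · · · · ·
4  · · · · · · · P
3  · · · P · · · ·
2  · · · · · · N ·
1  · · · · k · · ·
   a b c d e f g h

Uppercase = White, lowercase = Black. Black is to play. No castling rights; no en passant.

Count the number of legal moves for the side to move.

5

Black to move; king on e1.
In check: yes, from the white knight on g2.
Legal moves: Kf2, Ke2, Kd2, Kf1, Kd1.
Count: 5.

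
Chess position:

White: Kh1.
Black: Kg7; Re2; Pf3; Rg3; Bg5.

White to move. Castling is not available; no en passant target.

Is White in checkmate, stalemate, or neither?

White to move; white king on h1.
In check: no.
King squares — g1: attacked by Rg3; g2: attacked by Re2; h2: attacked by Re2.
Legal moves for White: none.
Not in check and no legal moves → stalemate.

stalemate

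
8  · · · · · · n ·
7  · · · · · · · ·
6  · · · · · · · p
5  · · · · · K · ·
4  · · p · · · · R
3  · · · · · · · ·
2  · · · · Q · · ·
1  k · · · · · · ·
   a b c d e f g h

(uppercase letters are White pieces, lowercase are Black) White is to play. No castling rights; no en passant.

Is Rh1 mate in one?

yes

After Rh1: black king on a1; in check: yes, from the white rook on h1.
King squares — b1: attacked by Rh1; a2: attacked by Qe2; b2: attacked by Qe2.
Black has no legal moves → checkmate.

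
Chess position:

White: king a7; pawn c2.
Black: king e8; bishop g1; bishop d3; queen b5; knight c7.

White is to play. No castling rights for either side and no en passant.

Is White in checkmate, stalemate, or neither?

White to move; white king on a7.
In check: yes, from the black bishop on g1.
King squares — a6: attacked by Qb5; b6: attacked by Bg1; b7: attacked by Qb5; a8: attacked by Nc7; b8: attacked by Qb5.
Legal moves for White: none.
In check with no legal moves → checkmate.

checkmate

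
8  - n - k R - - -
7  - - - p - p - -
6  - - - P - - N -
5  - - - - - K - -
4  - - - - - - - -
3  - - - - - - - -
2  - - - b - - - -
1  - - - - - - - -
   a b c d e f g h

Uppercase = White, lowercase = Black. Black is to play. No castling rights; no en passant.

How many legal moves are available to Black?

Black to move; king on d8.
In check: yes, from the white rook on e8.
Legal moves: Kxe8.
Count: 1.

1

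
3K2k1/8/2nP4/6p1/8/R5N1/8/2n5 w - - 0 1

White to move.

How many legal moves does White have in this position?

4

White to move; king on d8.
In check: yes, from the black knight on c6.
Legal moves: Ke8, Kc8, Kd7, Kc7.
Count: 4.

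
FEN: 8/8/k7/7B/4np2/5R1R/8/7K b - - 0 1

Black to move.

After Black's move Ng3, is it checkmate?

no

After Ng3: white king on h1; in check: yes, from the black knight on g3.
White has 5 legal replies: Kh2, Kg2, Kg1, Rhxg3, Rfxg3.
In check but a legal move exists → not checkmate.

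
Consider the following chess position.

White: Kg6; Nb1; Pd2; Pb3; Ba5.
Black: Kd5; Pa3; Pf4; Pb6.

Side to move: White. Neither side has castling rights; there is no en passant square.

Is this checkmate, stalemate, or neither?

White to move; white king on g6.
In check: no.
Legal moves for White: Kh7, Kg7, Kf7, Kh6, Kf6, Kh5, Kg5, Kf5, Bxb6, Bb4, Bc3, Nc3+, Nxa3, b4, d3, d4.
White has 16 legal moves and is not in check → neither.

neither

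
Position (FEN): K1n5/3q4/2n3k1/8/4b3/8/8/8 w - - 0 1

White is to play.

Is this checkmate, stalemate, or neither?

White to move; white king on a8.
In check: no.
King squares — a7: attacked by Nc6; b7: attacked by Qd7; b8: attacked by Nc6.
Legal moves for White: none.
Not in check and no legal moves → stalemate.

stalemate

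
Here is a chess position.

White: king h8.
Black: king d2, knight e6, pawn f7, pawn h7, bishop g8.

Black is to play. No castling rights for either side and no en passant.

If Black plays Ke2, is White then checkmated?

no

After Ke2: white king on h8; in check: no.
White is not in check, so this cannot be checkmate.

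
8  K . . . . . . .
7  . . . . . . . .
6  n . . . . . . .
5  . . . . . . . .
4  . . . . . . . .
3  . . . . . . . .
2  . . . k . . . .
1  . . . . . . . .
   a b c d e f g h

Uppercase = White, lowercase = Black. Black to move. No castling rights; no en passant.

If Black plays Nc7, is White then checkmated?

After Nc7: white king on a8; in check: yes, from the black knight on c7.
White has 3 legal replies: Kb8, Kb7, Ka7.
In check but a legal move exists → not checkmate.

no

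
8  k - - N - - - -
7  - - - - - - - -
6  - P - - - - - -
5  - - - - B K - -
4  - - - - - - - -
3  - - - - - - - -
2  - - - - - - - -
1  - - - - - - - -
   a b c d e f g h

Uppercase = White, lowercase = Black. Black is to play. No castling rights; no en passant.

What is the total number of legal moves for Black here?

Black to move; king on a8.
In check: no.
Legal moves: none.
Count: 0.

0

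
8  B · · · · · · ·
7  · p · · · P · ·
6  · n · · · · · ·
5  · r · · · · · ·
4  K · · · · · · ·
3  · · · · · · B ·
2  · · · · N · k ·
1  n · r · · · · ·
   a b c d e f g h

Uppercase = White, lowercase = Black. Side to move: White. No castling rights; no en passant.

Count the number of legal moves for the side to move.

White to move; king on a4.
In check: yes, from the black knight on b6.
Legal moves: Kxb5, Ka3.
Count: 2.

2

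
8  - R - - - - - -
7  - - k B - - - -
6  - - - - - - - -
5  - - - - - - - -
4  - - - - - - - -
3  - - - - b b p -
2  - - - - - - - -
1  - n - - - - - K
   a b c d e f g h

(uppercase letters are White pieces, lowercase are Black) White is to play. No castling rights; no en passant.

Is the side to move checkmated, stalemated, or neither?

White to move; white king on h1.
In check: yes, from the black bishop on f3.
King squares — g1: attacked by Be3; g2: attacked by Bf3; h2: attacked by Pg3.
Legal moves for White: none.
In check with no legal moves → checkmate.

checkmate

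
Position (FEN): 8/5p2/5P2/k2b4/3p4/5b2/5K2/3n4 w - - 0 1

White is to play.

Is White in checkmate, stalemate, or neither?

neither

White to move; white king on f2.
In check: yes, from the black knight on d1.
King squares — e1: available; f1: available; g1: available; e2: attacked by Bf3; g2: attacked by Bf3; e3: attacked by Nd1; f3: attacked by Bd5; g3: available.
Legal moves for White: Kg3, Kg1, Kf1, Ke1.
White is in check but has 4 legal moves → neither.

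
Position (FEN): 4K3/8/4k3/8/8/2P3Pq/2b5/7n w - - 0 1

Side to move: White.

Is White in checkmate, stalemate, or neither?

White to move; white king on e8.
In check: no.
Legal moves for White: Kf8, Kd8, g4, c4.
White has 4 legal moves and is not in check → neither.

neither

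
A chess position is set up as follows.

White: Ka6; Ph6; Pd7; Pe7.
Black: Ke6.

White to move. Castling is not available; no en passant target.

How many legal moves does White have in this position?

14

White to move; king on a6.
In check: no.
Legal moves: Kb7, Ka7, Kb6, Kb5, Ka5, e8=Q+, e8=R+, e8=B, e8=N, d8=Q, d8=R, d8=B, d8=N+, h7.
Count: 14.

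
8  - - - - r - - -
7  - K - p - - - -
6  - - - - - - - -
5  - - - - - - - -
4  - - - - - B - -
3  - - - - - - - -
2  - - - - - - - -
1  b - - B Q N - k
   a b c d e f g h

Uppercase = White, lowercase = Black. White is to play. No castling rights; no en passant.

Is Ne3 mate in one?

After Ne3: black king on h1; in check: yes, from the white queen on e1.
King squares — g1: attacked by Qe1; g2: attacked by Ne3; h2: attacked by Bf4.
Black has no legal moves → checkmate.

yes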